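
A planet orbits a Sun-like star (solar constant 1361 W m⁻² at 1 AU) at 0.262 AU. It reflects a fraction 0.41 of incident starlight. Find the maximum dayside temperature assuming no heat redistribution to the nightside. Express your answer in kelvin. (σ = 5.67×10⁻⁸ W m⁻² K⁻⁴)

Flux at 0.262 AU: S = 1361/0.262² = 1.98×10⁴ W m⁻².
With no redistribution each surface element balances locally: S(1−A) = σT⁴.
T = [1.98×10⁴ × 0.59 / 5.67×10⁻⁸]^(1/4) = (2.06×10¹¹)^(1/4) = 674 K.

T_ss ≈ 674 K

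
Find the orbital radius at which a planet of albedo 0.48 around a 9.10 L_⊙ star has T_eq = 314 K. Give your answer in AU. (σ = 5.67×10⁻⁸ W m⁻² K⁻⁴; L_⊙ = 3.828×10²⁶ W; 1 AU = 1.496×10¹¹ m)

d ≈ 1.71 AU

L = 9.10 × 3.828×10²⁶ = 3.48×10²⁷ W.
From T_eq⁴ = L(1−A)/(16πσd²): d = √[L(1−A)/(16πσT_eq⁴)].
d = √[3.48×10²⁷ × 0.52 / (16π × 5.67×10⁻⁸ × (314)⁴)] = 2.56×10¹¹ m = 1.71 AU.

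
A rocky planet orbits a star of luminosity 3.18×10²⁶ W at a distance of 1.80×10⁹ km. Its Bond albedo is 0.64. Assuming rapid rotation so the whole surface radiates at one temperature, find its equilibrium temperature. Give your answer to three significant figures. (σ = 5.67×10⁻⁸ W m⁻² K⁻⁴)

T_eq ≈ 59.3 K

d = 1.80×10⁹ km = 1.80×10¹² m.
Flux: S = L/(4πd²) = 3.18×10²⁶/(4π×(1.80×10¹²)²) = 7.81 W m⁻².
Energy balance: absorbed = emitted ⇒ πR²·S(1−A) = 4πR²·σT_eq⁴, so T_eq⁴ = S(1−A)/(4σ).
T_eq = [7.81 × 0.36 / (4 × 5.67×10⁻⁸)]^(1/4) = (1.24×10⁷)^(1/4) = 59.3 K.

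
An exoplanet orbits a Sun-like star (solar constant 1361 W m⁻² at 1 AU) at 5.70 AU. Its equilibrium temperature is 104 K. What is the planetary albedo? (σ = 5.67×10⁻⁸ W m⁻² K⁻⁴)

Flux at 5.70 AU: S = 1361/5.70² = 41.9 W m⁻².
From T_eq⁴ = S(1−A)/(4σ): 1−A = 4σT_eq⁴/S.
1−A = 4 × 5.67×10⁻⁸ × (104)⁴ / 41.9 = 0.633.

A ≈ 0.37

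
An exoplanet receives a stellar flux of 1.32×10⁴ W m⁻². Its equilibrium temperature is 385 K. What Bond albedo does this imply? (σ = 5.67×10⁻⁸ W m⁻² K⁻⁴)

From T_eq⁴ = S(1−A)/(4σ): 1−A = 4σT_eq⁴/S.
1−A = 4 × 5.67×10⁻⁸ × (385)⁴ / 1.32×10⁴ = 0.377.

A ≈ 0.62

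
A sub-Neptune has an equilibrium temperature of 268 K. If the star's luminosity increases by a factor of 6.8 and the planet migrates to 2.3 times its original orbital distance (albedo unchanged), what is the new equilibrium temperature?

T_eq ∝ L^(1/4) · d^(−1/2).
T′ = 268 × 6.8^(1/4) / 2.3^(1/2) = 285 K.

T_eq ≈ 285 K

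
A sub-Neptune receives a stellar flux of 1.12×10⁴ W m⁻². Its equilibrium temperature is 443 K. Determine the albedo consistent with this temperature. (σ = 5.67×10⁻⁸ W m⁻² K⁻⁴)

A ≈ 0.22

From T_eq⁴ = S(1−A)/(4σ): 1−A = 4σT_eq⁴/S.
1−A = 4 × 5.67×10⁻⁸ × (443)⁴ / 1.12×10⁴ = 0.780.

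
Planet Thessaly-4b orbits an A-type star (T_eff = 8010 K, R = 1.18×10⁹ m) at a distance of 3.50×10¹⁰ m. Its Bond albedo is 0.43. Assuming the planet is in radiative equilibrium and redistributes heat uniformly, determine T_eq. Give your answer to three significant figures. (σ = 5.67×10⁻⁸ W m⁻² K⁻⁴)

T_eq ≈ 904 K

L = 4πR_⋆²σT_⋆⁴ = 4π(1.18×10⁹)² × 5.67×10⁻⁸ × (8010)⁴ = 4.08×10²⁷ W.
S = L/(4πd²) = 2.65×10⁵ W m⁻².
Energy balance: absorbed = emitted ⇒ πR²·S(1−A) = 4πR²·σT_eq⁴, so T_eq⁴ = S(1−A)/(4σ).
T_eq = [2.65×10⁵ × 0.57 / (4 × 5.67×10⁻⁸)]^(1/4) = (6.67×10¹¹)^(1/4) = 904 K.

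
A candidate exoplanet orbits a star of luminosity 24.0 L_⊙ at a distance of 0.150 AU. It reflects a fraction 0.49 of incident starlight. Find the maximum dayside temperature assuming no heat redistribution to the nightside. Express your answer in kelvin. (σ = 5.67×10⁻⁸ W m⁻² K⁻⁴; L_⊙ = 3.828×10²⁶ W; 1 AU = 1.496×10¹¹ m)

d = 0.150 AU = 2.24×10¹⁰ m.
L = 24.0 × 3.828×10²⁶ = 9.19×10²⁷ W.
Flux: S = L/(4πd²) = 9.19×10²⁷/(4π×(2.24×10¹⁰)²) = 1.45×10⁶ W m⁻².
With no redistribution each surface element balances locally: S(1−A) = σT⁴.
T = [1.45×10⁶ × 0.51 / 5.67×10⁻⁸]^(1/4) = (1.31×10¹³)^(1/4) = 1900 K.

T_ss ≈ 1900 K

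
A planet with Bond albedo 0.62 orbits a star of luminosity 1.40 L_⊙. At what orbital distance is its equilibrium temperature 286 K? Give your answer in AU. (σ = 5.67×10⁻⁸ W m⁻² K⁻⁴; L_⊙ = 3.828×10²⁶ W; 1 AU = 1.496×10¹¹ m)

d ≈ 0.691 AU

L = 1.40 × 3.828×10²⁶ = 5.36×10²⁶ W.
From T_eq⁴ = L(1−A)/(16πσd²): d = √[L(1−A)/(16πσT_eq⁴)].
d = √[5.36×10²⁶ × 0.38 / (16π × 5.67×10⁻⁸ × (286)⁴)] = 1.03×10¹¹ m = 0.691 AU.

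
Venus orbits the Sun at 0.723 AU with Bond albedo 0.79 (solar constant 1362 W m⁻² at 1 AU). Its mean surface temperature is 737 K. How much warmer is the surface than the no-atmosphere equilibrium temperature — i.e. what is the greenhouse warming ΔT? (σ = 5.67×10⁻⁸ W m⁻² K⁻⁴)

S = 1362/0.723² = 2606 W m⁻².
T_eq = [S(1−A)/(4σ)]^(1/4) = [2606×0.21/(4×5.67×10⁻⁸)]^(1/4) = 221.6 K.
ΔT = T_surf − T_eq = 737 − 221.6.

ΔT ≈ 515.4 K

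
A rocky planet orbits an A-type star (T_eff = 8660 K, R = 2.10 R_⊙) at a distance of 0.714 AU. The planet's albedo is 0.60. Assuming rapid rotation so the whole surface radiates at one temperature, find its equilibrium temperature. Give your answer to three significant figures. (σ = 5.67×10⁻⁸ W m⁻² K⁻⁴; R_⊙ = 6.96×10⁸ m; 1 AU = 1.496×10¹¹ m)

T_eq ≈ 570 K

R_⋆ = 2.10 × 6.96×10⁸ = 1.46×10⁹ m.
d = 0.714 AU = 1.07×10¹¹ m.
L = 4πR_⋆²σT_⋆⁴ = 4π(1.46×10⁹)² × 5.67×10⁻⁸ × (8660)⁴ = 8.56×10²⁷ W.
S = L/(4πd²) = 5.97×10⁴ W m⁻².
Energy balance: absorbed = emitted ⇒ πR²·S(1−A) = 4πR²·σT_eq⁴, so T_eq⁴ = S(1−A)/(4σ).
T_eq = [5.97×10⁴ × 0.40 / (4 × 5.67×10⁻⁸)]^(1/4) = (1.05×10¹¹)^(1/4) = 570 K.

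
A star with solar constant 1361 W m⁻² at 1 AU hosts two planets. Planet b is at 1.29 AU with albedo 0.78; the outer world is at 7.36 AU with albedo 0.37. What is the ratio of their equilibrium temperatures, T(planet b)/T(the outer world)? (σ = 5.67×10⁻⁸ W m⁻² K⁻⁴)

T₁/T₂ ≈ 1.836

T_eq = [S₀(1−A)/(4σd²)]^(1/4), so T ∝ (1−A)^(1/4) / √d.
T₁ = [1361×0.22/(4×5.67×10⁻⁸×1.29²)]^(1/4) = 167.83 K.
T₂ = [1361×0.63/(4×5.67×10⁻⁸×7.36²)]^(1/4) = 91.40 K.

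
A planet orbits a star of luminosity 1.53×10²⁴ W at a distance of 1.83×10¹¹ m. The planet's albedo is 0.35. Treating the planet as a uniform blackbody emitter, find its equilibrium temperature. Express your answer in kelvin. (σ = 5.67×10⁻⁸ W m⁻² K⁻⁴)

Flux: S = L/(4πd²) = 1.53×10²⁴/(4π×(1.83×10¹¹)²) = 3.64 W m⁻².
Energy balance: absorbed = emitted ⇒ πR²·S(1−A) = 4πR²·σT_eq⁴, so T_eq⁴ = S(1−A)/(4σ).
T_eq = [3.64 × 0.65 / (4 × 5.67×10⁻⁸)]^(1/4) = (1.04×10⁷)^(1/4) = 56.8 K.

T_eq ≈ 56.8 K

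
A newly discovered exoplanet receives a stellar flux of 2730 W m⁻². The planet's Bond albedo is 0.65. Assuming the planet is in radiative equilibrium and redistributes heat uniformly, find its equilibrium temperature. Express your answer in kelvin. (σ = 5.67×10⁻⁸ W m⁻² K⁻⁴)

Energy balance: absorbed = emitted ⇒ πR²·S(1−A) = 4πR²·σT_eq⁴, so T_eq⁴ = S(1−A)/(4σ).
T_eq = [2730 × 0.35 / (4 × 5.67×10⁻⁸)]^(1/4) = (4.21×10⁹)^(1/4) = 255 K.

T_eq ≈ 255 K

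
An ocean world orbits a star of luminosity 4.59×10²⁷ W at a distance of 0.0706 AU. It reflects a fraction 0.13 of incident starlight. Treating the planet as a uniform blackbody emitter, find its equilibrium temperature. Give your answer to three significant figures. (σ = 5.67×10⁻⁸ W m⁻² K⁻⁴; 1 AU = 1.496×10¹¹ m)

T_eq ≈ 1880 K

d = 0.0706 AU = 1.06×10¹⁰ m.
Flux: S = L/(4πd²) = 4.59×10²⁷/(4π×(1.06×10¹⁰)²) = 3.27×10⁶ W m⁻².
Energy balance: absorbed = emitted ⇒ πR²·S(1−A) = 4πR²·σT_eq⁴, so T_eq⁴ = S(1−A)/(4σ).
T_eq = [3.27×10⁶ × 0.87 / (4 × 5.67×10⁻⁸)]^(1/4) = (1.26×10¹³)^(1/4) = 1880 K.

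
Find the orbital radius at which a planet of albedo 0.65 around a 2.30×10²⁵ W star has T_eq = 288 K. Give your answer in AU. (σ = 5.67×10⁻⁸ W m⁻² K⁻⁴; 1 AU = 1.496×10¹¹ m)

d ≈ 0.135 AU

From T_eq⁴ = L(1−A)/(16πσd²): d = √[L(1−A)/(16πσT_eq⁴)].
d = √[2.30×10²⁵ × 0.35 / (16π × 5.67×10⁻⁸ × (288)⁴)] = 2.03×10¹⁰ m = 0.135 AU.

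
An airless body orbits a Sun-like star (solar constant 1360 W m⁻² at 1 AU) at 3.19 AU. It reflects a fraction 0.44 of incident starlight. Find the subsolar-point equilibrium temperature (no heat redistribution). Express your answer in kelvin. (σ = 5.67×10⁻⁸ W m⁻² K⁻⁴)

Flux at 3.19 AU: S = 1360/3.19² = 134 W m⁻².
At the subsolar point the surface absorbs S(1−A) and emits σT⁴ per unit area — no factor of 4, since only the local patch is in balance.
T = [134 × 0.56 / 5.67×10⁻⁸]^(1/4) = (1.32×10⁹)^(1/4) = 191 K.

T_ss ≈ 191 K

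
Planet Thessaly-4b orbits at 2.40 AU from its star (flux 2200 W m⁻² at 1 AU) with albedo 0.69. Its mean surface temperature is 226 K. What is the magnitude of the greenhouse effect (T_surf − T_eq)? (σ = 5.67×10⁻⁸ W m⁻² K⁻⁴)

ΔT ≈ 74.8 K

S = 2200/2.40² = 381.9 W m⁻².
T_eq = [S(1−A)/(4σ)]^(1/4) = [381.9×0.31/(4×5.67×10⁻⁸)]^(1/4) = 151.2 K.
ΔT = T_surf − T_eq = 226 − 151.2.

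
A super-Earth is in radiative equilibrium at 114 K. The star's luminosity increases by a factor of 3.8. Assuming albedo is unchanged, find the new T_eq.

T_eq ∝ L^(1/4) · d^(−1/2).
T′ = 114 × 3.8^(1/4) = 159 K.

T_eq ≈ 159 K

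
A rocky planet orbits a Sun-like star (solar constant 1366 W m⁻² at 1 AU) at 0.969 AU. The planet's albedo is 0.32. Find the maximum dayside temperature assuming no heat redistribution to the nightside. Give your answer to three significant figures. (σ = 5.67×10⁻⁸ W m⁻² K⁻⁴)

T_ss ≈ 363 K

Flux at 0.969 AU: S = 1366/0.969² = 1450 W m⁻².
With no redistribution each surface element balances locally: S(1−A) = σT⁴.
T = [1450 × 0.68 / 5.67×10⁻⁸]^(1/4) = (1.74×10¹⁰)^(1/4) = 363 K.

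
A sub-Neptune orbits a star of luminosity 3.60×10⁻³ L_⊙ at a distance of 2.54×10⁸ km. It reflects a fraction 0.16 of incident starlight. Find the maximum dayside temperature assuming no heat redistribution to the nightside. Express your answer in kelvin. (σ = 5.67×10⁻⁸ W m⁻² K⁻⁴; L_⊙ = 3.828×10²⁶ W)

d = 2.54×10⁸ km = 2.54×10¹¹ m.
L = 3.60×10⁻³ × 3.828×10²⁶ = 1.38×10²⁴ W.
Flux: S = L/(4πd²) = 1.38×10²⁴/(4π×(2.54×10¹¹)²) = 1.70 W m⁻².
With no redistribution each surface element balances locally: S(1−A) = σT⁴.
T = [1.70 × 0.84 / 5.67×10⁻⁸]^(1/4) = (2.52×10⁷)^(1/4) = 70.8 K.

T_ss ≈ 70.8 K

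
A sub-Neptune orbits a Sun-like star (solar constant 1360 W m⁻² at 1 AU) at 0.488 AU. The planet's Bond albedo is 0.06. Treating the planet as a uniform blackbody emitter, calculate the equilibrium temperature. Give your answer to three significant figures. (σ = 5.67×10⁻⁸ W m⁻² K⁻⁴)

Flux at 0.488 AU: S = 1360/0.488² = 5710 W m⁻².
Energy balance: absorbed = emitted ⇒ πR²·S(1−A) = 4πR²·σT_eq⁴, so T_eq⁴ = S(1−A)/(4σ).
T_eq = [5710 × 0.94 / (4 × 5.67×10⁻⁸)]^(1/4) = (2.37×10¹⁰)^(1/4) = 392 K.

T_eq ≈ 392 K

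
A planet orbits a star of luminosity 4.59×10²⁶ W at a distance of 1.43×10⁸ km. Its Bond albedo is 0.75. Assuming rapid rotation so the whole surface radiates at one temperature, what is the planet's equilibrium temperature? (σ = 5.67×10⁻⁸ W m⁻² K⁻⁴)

T_eq ≈ 211 K

d = 1.43×10⁸ km = 1.43×10¹¹ m.
Flux: S = L/(4πd²) = 4.59×10²⁶/(4π×(1.43×10¹¹)²) = 1790 W m⁻².
Energy balance: absorbed = emitted ⇒ πR²·S(1−A) = 4πR²·σT_eq⁴, so T_eq⁴ = S(1−A)/(4σ).
T_eq = [1790 × 0.25 / (4 × 5.67×10⁻⁸)]^(1/4) = (1.97×10⁹)^(1/4) = 211 K.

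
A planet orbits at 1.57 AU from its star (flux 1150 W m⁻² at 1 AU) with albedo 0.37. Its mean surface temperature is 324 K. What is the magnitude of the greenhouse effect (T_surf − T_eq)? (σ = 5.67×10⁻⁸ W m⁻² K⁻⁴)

S = 1150/1.57² = 466.6 W m⁻².
T_eq = [S(1−A)/(4σ)]^(1/4) = [466.6×0.63/(4×5.67×10⁻⁸)]^(1/4) = 189.7 K.
ΔT = T_surf − T_eq = 324 − 189.7.

ΔT ≈ 134.3 K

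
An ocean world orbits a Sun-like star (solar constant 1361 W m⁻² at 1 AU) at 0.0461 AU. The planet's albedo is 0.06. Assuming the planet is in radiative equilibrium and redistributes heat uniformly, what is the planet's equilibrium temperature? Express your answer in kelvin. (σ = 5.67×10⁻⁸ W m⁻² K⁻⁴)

T_eq ≈ 1280 K

Flux at 0.0461 AU: S = 1361/0.0461² = 6.40×10⁵ W m⁻².
Energy balance: absorbed = emitted ⇒ πR²·S(1−A) = 4πR²·σT_eq⁴, so T_eq⁴ = S(1−A)/(4σ).
T_eq = [6.40×10⁵ × 0.94 / (4 × 5.67×10⁻⁸)]^(1/4) = (2.65×10¹²)^(1/4) = 1280 K.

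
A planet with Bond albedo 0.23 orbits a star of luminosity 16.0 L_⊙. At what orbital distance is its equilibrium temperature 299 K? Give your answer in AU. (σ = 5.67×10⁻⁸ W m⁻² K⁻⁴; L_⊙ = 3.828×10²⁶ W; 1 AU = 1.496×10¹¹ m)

L = 16.0 × 3.828×10²⁶ = 6.12×10²⁷ W.
From T_eq⁴ = L(1−A)/(16πσd²): d = √[L(1−A)/(16πσT_eq⁴)].
d = √[6.12×10²⁷ × 0.77 / (16π × 5.67×10⁻⁸ × (299)⁴)] = 4.55×10¹¹ m = 3.04 AU.

d ≈ 3.04 AU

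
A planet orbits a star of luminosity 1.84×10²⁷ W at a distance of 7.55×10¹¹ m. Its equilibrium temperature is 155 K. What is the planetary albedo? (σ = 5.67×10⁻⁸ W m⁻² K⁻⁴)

A ≈ 0.49

Flux: S = L/(4πd²) = 1.84×10²⁷/(4π×(7.55×10¹¹)²) = 257 W m⁻².
From T_eq⁴ = S(1−A)/(4σ): 1−A = 4σT_eq⁴/S.
1−A = 4 × 5.67×10⁻⁸ × (155)⁴ / 257 = 0.510.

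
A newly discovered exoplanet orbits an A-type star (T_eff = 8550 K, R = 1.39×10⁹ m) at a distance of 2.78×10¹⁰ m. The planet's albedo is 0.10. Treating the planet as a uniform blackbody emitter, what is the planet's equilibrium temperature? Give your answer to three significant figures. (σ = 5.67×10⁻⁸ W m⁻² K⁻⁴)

T_eq ≈ 1320 K

L = 4πR_⋆²σT_⋆⁴ = 4π(1.39×10⁹)² × 5.67×10⁻⁸ × (8550)⁴ = 7.36×10²⁷ W.
S = L/(4πd²) = 7.58×10⁵ W m⁻².
Energy balance: absorbed = emitted ⇒ πR²·S(1−A) = 4πR²·σT_eq⁴, so T_eq⁴ = S(1−A)/(4σ).
T_eq = [7.58×10⁵ × 0.90 / (4 × 5.67×10⁻⁸)]^(1/4) = (3.01×10¹²)^(1/4) = 1320 K.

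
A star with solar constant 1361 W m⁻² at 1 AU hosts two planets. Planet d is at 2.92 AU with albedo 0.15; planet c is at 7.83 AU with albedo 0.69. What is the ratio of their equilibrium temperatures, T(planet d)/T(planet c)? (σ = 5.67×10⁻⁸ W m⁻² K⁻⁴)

T_eq = [S₀(1−A)/(4σd²)]^(1/4), so T ∝ (1−A)^(1/4) / √d.
T₁ = [1361×0.85/(4×5.67×10⁻⁸×2.92²)]^(1/4) = 156.39 K.
T₂ = [1361×0.31/(4×5.67×10⁻⁸×7.83²)]^(1/4) = 74.22 K.

T₁/T₂ ≈ 2.107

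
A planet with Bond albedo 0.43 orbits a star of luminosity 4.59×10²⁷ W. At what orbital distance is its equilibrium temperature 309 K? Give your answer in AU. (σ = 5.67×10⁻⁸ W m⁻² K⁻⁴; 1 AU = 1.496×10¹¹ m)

From T_eq⁴ = L(1−A)/(16πσd²): d = √[L(1−A)/(16πσT_eq⁴)].
d = √[4.59×10²⁷ × 0.57 / (16π × 5.67×10⁻⁸ × (309)⁴)] = 3.17×10¹¹ m = 2.12 AU.

d ≈ 2.12 AU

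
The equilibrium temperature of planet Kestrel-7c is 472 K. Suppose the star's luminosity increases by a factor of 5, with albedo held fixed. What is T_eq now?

T_eq ≈ 706 K

T_eq ∝ L^(1/4) · d^(−1/2).
T′ = 472 × 5^(1/4) = 706 K.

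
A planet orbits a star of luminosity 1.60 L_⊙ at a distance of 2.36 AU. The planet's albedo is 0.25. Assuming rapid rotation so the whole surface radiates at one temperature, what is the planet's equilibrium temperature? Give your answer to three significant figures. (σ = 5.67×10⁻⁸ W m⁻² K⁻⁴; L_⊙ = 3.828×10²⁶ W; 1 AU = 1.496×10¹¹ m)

T_eq ≈ 190 K

d = 2.36 AU = 3.53×10¹¹ m.
L = 1.60 × 3.828×10²⁶ = 6.12×10²⁶ W.
Flux: S = L/(4πd²) = 6.12×10²⁶/(4π×(3.53×10¹¹)²) = 391 W m⁻².
Energy balance: absorbed = emitted ⇒ πR²·S(1−A) = 4πR²·σT_eq⁴, so T_eq⁴ = S(1−A)/(4σ).
T_eq = [391 × 0.75 / (4 × 5.67×10⁻⁸)]^(1/4) = (1.29×10⁹)^(1/4) = 190 K.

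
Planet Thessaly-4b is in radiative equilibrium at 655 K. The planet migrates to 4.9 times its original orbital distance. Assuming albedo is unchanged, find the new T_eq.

T_eq ≈ 296 K

T_eq ∝ L^(1/4) · d^(−1/2).
T′ = 655 / 4.9^(1/2) = 296 K.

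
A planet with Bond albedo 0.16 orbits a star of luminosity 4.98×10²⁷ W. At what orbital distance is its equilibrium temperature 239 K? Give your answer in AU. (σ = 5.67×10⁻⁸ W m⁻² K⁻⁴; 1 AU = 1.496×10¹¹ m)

d ≈ 4.48 AU

From T_eq⁴ = L(1−A)/(16πσd²): d = √[L(1−A)/(16πσT_eq⁴)].
d = √[4.98×10²⁷ × 0.84 / (16π × 5.67×10⁻⁸ × (239)⁴)] = 6.71×10¹¹ m = 4.48 AU.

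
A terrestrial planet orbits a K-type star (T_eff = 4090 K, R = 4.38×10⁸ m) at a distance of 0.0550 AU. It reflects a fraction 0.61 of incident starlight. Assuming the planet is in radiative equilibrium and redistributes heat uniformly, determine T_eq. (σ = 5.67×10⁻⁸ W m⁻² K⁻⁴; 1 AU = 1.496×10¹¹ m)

d = 0.0550 AU = 8.23×10⁹ m.
L = 4πR_⋆²σT_⋆⁴ = 4π(4.38×10⁸)² × 5.67×10⁻⁸ × (4090)⁴ = 3.83×10²⁵ W.
S = L/(4πd²) = 4.50×10⁴ W m⁻².
Energy balance: absorbed = emitted ⇒ πR²·S(1−A) = 4πR²·σT_eq⁴, so T_eq⁴ = S(1−A)/(4σ).
T_eq = [4.50×10⁴ × 0.39 / (4 × 5.67×10⁻⁸)]^(1/4) = (7.73×10¹⁰)^(1/4) = 527 K.

T_eq ≈ 527 K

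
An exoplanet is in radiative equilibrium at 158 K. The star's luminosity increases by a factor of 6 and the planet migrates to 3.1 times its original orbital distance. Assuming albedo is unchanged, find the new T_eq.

T_eq ∝ L^(1/4) · d^(−1/2).
T′ = 158 × 6^(1/4) / 3.1^(1/2) = 140 K.

T_eq ≈ 140 K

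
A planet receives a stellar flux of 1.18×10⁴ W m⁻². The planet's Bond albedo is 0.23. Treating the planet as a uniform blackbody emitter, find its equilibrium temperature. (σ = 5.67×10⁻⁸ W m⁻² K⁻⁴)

T_eq ≈ 447 K

Energy balance: absorbed = emitted ⇒ πR²·S(1−A) = 4πR²·σT_eq⁴, so T_eq⁴ = S(1−A)/(4σ).
T_eq = [1.18×10⁴ × 0.77 / (4 × 5.67×10⁻⁸)]^(1/4) = (4.01×10¹⁰)^(1/4) = 447 K.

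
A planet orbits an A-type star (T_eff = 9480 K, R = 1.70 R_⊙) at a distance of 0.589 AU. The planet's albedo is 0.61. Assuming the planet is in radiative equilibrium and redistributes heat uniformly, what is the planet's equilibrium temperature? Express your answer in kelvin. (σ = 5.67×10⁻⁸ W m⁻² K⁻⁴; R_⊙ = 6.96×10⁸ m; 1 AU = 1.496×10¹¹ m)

R_⋆ = 1.70 × 6.96×10⁸ = 1.18×10⁹ m.
d = 0.589 AU = 8.81×10¹⁰ m.
L = 4πR_⋆²σT_⋆⁴ = 4π(1.18×10⁹)² × 5.67×10⁻⁸ × (9480)⁴ = 8.06×10²⁷ W.
S = L/(4πd²) = 8.26×10⁴ W m⁻².
Energy balance: absorbed = emitted ⇒ πR²·S(1−A) = 4πR²·σT_eq⁴, so T_eq⁴ = S(1−A)/(4σ).
T_eq = [8.26×10⁴ × 0.39 / (4 × 5.67×10⁻⁸)]^(1/4) = (1.42×10¹¹)^(1/4) = 614 K.

T_eq ≈ 614 K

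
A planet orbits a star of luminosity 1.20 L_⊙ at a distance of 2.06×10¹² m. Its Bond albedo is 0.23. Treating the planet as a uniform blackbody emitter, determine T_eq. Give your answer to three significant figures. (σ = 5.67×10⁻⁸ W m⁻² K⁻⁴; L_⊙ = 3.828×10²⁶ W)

T_eq ≈ 73.5 K

L = 1.20 × 3.828×10²⁶ = 4.59×10²⁶ W.
Flux: S = L/(4πd²) = 4.59×10²⁶/(4π×(2.06×10¹²)²) = 8.61 W m⁻².
Energy balance: absorbed = emitted ⇒ πR²·S(1−A) = 4πR²·σT_eq⁴, so T_eq⁴ = S(1−A)/(4σ).
T_eq = [8.61 × 0.77 / (4 × 5.67×10⁻⁸)]^(1/4) = (2.92×10⁷)^(1/4) = 73.5 K.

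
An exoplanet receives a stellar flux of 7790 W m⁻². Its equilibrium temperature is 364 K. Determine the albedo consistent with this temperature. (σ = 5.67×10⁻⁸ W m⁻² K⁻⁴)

From T_eq⁴ = S(1−A)/(4σ): 1−A = 4σT_eq⁴/S.
1−A = 4 × 5.67×10⁻⁸ × (364)⁴ / 7790 = 0.511.

A ≈ 0.49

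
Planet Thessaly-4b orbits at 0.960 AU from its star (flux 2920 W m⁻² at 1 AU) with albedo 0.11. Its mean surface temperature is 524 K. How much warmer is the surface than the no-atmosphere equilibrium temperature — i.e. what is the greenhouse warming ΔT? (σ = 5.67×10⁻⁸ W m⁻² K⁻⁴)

ΔT ≈ 190.1 K

S = 2920/0.960² = 3168 W m⁻².
T_eq = [S(1−A)/(4σ)]^(1/4) = [3168×0.89/(4×5.67×10⁻⁸)]^(1/4) = 333.9 K.
ΔT = T_surf − T_eq = 524 − 333.9.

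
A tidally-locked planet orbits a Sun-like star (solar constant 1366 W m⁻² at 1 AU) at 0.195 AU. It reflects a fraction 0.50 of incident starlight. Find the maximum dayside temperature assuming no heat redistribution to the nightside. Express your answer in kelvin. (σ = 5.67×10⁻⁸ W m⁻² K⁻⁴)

T_ss ≈ 750 K

Flux at 0.195 AU: S = 1366/0.195² = 3.59×10⁴ W m⁻².
With no redistribution each surface element balances locally: S(1−A) = σT⁴.
T = [3.59×10⁴ × 0.50 / 5.67×10⁻⁸]^(1/4) = (3.17×10¹¹)^(1/4) = 750 K.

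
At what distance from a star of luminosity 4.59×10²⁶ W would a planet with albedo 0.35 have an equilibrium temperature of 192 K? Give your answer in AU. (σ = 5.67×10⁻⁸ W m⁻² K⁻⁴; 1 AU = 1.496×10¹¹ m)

From T_eq⁴ = L(1−A)/(16πσd²): d = √[L(1−A)/(16πσT_eq⁴)].
d = √[4.59×10²⁶ × 0.65 / (16π × 5.67×10⁻⁸ × (192)⁴)] = 2.78×10¹¹ m = 1.86 AU.

d ≈ 1.86 AU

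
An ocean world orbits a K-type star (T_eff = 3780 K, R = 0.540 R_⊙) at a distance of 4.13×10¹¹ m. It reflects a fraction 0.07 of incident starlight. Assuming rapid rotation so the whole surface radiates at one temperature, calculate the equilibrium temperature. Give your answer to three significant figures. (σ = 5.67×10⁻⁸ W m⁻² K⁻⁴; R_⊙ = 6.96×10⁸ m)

T_eq ≈ 79.2 K

R_⋆ = 0.540 × 6.96×10⁸ = 3.76×10⁸ m.
L = 4πR_⋆²σT_⋆⁴ = 4π(3.76×10⁸)² × 5.67×10⁻⁸ × (3780)⁴ = 2.05×10²⁵ W.
S = L/(4πd²) = 9.59 W m⁻².
Energy balance: absorbed = emitted ⇒ πR²·S(1−A) = 4πR²·σT_eq⁴, so T_eq⁴ = S(1−A)/(4σ).
T_eq = [9.59 × 0.93 / (4 × 5.67×10⁻⁸)]^(1/4) = (3.93×10⁷)^(1/4) = 79.2 K.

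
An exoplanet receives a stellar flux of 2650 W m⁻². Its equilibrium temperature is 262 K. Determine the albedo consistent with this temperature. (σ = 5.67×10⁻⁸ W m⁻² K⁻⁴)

From T_eq⁴ = S(1−A)/(4σ): 1−A = 4σT_eq⁴/S.
1−A = 4 × 5.67×10⁻⁸ × (262)⁴ / 2650 = 0.403.

A ≈ 0.60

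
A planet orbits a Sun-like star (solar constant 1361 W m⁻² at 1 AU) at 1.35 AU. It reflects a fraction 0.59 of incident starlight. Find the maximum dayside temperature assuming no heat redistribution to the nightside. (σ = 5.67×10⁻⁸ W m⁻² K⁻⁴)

Flux at 1.35 AU: S = 1361/1.35² = 747 W m⁻².
With no redistribution each surface element balances locally: S(1−A) = σT⁴.
T = [747 × 0.41 / 5.67×10⁻⁸]^(1/4) = (5.40×10⁹)^(1/4) = 271 K.

T_ss ≈ 271 K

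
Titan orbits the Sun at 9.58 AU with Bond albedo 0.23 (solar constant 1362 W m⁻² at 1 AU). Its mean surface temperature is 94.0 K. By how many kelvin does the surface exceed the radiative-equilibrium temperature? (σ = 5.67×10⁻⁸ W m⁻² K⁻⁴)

S = 1362/9.58² = 14.84 W m⁻².
T_eq = [S(1−A)/(4σ)]^(1/4) = [14.84×0.77/(4×5.67×10⁻⁸)]^(1/4) = 84.3 K.
ΔT = T_surf − T_eq = 94 − 84.3.

ΔT ≈ 9.7 K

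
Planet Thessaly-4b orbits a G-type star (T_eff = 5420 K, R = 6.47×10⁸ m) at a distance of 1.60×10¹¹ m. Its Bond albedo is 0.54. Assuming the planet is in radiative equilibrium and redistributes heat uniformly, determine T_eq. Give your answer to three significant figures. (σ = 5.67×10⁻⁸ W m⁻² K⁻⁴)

L = 4πR_⋆²σT_⋆⁴ = 4π(6.47×10⁸)² × 5.67×10⁻⁸ × (5420)⁴ = 2.57×10²⁶ W.
S = L/(4πd²) = 800 W m⁻².
Energy balance: absorbed = emitted ⇒ πR²·S(1−A) = 4πR²·σT_eq⁴, so T_eq⁴ = S(1−A)/(4σ).
T_eq = [800 × 0.46 / (4 × 5.67×10⁻⁸)]^(1/4) = (1.62×10⁹)^(1/4) = 201 K.

T_eq ≈ 201 K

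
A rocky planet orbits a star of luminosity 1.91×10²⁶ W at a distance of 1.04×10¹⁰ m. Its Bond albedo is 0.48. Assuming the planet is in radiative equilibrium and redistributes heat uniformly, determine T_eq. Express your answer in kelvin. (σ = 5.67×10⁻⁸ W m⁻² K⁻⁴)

T_eq ≈ 753 K

Flux: S = L/(4πd²) = 1.91×10²⁶/(4π×(1.04×10¹⁰)²) = 1.41×10⁵ W m⁻².
Energy balance: absorbed = emitted ⇒ πR²·S(1−A) = 4πR²·σT_eq⁴, so T_eq⁴ = S(1−A)/(4σ).
T_eq = [1.41×10⁵ × 0.52 / (4 × 5.67×10⁻⁸)]^(1/4) = (3.22×10¹¹)^(1/4) = 753 K.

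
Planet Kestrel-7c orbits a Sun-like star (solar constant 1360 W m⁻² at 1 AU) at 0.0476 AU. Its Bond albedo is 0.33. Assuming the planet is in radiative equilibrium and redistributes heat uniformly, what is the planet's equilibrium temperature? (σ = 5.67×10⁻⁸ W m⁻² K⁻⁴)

Flux at 0.0476 AU: S = 1360/0.0476² = 6.00×10⁵ W m⁻².
Energy balance: absorbed = emitted ⇒ πR²·S(1−A) = 4πR²·σT_eq⁴, so T_eq⁴ = S(1−A)/(4σ).
T_eq = [6.00×10⁵ × 0.67 / (4 × 5.67×10⁻⁸)]^(1/4) = (1.77×10¹²)^(1/4) = 1150 K.

T_eq ≈ 1150 K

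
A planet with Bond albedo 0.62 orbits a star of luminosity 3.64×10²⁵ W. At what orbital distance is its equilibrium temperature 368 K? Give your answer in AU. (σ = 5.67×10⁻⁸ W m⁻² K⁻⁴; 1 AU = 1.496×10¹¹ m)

From T_eq⁴ = L(1−A)/(16πσd²): d = √[L(1−A)/(16πσT_eq⁴)].
d = √[3.64×10²⁵ × 0.38 / (16π × 5.67×10⁻⁸ × (368)⁴)] = 1.63×10¹⁰ m = 0.109 AU.

d ≈ 0.109 AU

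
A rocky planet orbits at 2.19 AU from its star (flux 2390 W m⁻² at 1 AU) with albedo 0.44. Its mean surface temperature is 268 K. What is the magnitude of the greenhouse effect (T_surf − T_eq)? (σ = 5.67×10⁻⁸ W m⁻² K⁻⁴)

S = 2390/2.19² = 498.3 W m⁻².
T_eq = [S(1−A)/(4σ)]^(1/4) = [498.3×0.56/(4×5.67×10⁻⁸)]^(1/4) = 187.3 K.
ΔT = T_surf − T_eq = 268 − 187.3.

ΔT ≈ 80.7 K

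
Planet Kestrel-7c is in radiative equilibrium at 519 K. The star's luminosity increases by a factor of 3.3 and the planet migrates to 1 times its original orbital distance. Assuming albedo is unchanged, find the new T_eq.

T_eq ≈ 700 K

T_eq ∝ L^(1/4) · d^(−1/2).
T′ = 519 × 3.3^(1/4) / 1^(1/2) = 700 K.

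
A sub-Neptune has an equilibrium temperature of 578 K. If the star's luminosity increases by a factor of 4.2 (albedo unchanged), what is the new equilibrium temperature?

T_eq ∝ L^(1/4) · d^(−1/2).
T′ = 578 × 4.2^(1/4) = 827 K.

T_eq ≈ 827 K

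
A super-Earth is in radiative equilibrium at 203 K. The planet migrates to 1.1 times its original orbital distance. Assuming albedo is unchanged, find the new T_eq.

T_eq ≈ 194 K

T_eq ∝ L^(1/4) · d^(−1/2).
T′ = 203 / 1.1^(1/2) = 194 K.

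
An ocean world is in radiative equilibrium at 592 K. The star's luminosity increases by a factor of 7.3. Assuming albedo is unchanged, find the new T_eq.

T_eq ≈ 973 K

T_eq ∝ L^(1/4) · d^(−1/2).
T′ = 592 × 7.3^(1/4) = 973 K.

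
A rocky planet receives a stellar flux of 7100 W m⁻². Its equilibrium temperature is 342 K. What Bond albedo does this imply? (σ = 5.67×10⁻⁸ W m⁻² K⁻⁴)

A ≈ 0.56

From T_eq⁴ = S(1−A)/(4σ): 1−A = 4σT_eq⁴/S.
1−A = 4 × 5.67×10⁻⁸ × (342)⁴ / 7100 = 0.437.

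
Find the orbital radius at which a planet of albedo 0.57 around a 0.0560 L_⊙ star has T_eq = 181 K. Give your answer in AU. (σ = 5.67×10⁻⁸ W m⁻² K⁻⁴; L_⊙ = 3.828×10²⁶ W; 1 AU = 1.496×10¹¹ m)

L = 0.0560 × 3.828×10²⁶ = 2.14×10²⁵ W.
From T_eq⁴ = L(1−A)/(16πσd²): d = √[L(1−A)/(16πσT_eq⁴)].
d = √[2.14×10²⁵ × 0.43 / (16π × 5.67×10⁻⁸ × (181)⁴)] = 5.49×10¹⁰ m = 0.367 AU.

d ≈ 0.367 AU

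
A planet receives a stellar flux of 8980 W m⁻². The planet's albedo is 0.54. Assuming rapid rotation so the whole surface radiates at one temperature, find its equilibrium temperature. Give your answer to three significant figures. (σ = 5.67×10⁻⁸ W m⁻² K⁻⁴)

Energy balance: absorbed = emitted ⇒ πR²·S(1−A) = 4πR²·σT_eq⁴, so T_eq⁴ = S(1−A)/(4σ).
T_eq = [8980 × 0.46 / (4 × 5.67×10⁻⁸)]^(1/4) = (1.82×10¹⁰)^(1/4) = 367 K.

T_eq ≈ 367 K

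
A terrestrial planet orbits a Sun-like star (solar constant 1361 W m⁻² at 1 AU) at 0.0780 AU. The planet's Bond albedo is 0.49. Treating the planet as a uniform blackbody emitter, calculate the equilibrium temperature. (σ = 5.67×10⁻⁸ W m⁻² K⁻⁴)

Flux at 0.0780 AU: S = 1361/0.0780² = 2.24×10⁵ W m⁻².
Energy balance: absorbed = emitted ⇒ πR²·S(1−A) = 4πR²·σT_eq⁴, so T_eq⁴ = S(1−A)/(4σ).
T_eq = [2.24×10⁵ × 0.51 / (4 × 5.67×10⁻⁸)]^(1/4) = (5.03×10¹¹)^(1/4) = 842 K.

T_eq ≈ 842 K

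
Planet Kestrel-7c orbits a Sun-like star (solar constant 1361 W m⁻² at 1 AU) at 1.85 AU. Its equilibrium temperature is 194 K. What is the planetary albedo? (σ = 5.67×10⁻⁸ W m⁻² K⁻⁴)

Flux at 1.85 AU: S = 1361/1.85² = 398 W m⁻².
From T_eq⁴ = S(1−A)/(4σ): 1−A = 4σT_eq⁴/S.
1−A = 4 × 5.67×10⁻⁸ × (194)⁴ / 398 = 0.808.

A ≈ 0.19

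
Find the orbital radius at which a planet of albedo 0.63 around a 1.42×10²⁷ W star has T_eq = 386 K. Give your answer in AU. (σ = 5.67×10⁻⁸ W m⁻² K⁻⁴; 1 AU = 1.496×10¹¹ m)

d ≈ 0.609 AU

From T_eq⁴ = L(1−A)/(16πσd²): d = √[L(1−A)/(16πσT_eq⁴)].
d = √[1.42×10²⁷ × 0.37 / (16π × 5.67×10⁻⁸ × (386)⁴)] = 9.11×10¹⁰ m = 0.609 AU.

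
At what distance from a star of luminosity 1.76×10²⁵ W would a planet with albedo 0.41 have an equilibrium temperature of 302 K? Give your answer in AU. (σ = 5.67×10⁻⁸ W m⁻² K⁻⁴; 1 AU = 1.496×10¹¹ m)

From T_eq⁴ = L(1−A)/(16πσd²): d = √[L(1−A)/(16πσT_eq⁴)].
d = √[1.76×10²⁵ × 0.59 / (16π × 5.67×10⁻⁸ × (302)⁴)] = 2.09×10¹⁰ m = 0.140 AU.

d ≈ 0.140 AU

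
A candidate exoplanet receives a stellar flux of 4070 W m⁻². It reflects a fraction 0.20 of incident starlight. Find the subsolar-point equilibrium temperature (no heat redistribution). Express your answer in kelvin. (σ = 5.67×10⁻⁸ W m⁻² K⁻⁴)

At the subsolar point the surface absorbs S(1−A) and emits σT⁴ per unit area — no factor of 4, since only the local patch is in balance.
T = [4070 × 0.80 / 5.67×10⁻⁸]^(1/4) = (5.74×10¹⁰)^(1/4) = 490 K.

T_ss ≈ 490 K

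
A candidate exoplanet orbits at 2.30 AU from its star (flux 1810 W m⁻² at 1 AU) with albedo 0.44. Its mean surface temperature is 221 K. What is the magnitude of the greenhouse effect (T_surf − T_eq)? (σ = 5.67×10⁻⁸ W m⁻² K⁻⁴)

ΔT ≈ 50.5 K

S = 1810/2.30² = 342.2 W m⁻².
T_eq = [S(1−A)/(4σ)]^(1/4) = [342.2×0.56/(4×5.67×10⁻⁸)]^(1/4) = 170.5 K.
ΔT = T_surf − T_eq = 221 − 170.5.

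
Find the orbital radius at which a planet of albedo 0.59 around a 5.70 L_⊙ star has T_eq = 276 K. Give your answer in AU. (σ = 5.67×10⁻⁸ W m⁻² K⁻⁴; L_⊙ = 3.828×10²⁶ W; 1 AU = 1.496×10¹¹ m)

d ≈ 1.55 AU

L = 5.70 × 3.828×10²⁶ = 2.18×10²⁷ W.
From T_eq⁴ = L(1−A)/(16πσd²): d = √[L(1−A)/(16πσT_eq⁴)].
d = √[2.18×10²⁷ × 0.41 / (16π × 5.67×10⁻⁸ × (276)⁴)] = 2.33×10¹¹ m = 1.55 AU.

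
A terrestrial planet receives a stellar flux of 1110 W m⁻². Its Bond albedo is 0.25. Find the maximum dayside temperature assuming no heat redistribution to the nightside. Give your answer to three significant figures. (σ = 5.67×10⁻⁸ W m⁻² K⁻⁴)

With no redistribution each surface element balances locally: S(1−A) = σT⁴.
T = [1110 × 0.75 / 5.67×10⁻⁸]^(1/4) = (1.47×10¹⁰)^(1/4) = 348 K.

T_ss ≈ 348 K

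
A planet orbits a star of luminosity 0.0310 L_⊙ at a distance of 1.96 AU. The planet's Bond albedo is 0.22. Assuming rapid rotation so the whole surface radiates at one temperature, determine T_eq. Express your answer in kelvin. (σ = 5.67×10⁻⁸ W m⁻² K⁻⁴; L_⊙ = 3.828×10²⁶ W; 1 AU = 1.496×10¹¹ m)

T_eq ≈ 78.4 K

d = 1.96 AU = 2.93×10¹¹ m.
L = 0.0310 × 3.828×10²⁶ = 1.19×10²⁵ W.
Flux: S = L/(4πd²) = 1.19×10²⁵/(4π×(2.93×10¹¹)²) = 11.0 W m⁻².
Energy balance: absorbed = emitted ⇒ πR²·S(1−A) = 4πR²·σT_eq⁴, so T_eq⁴ = S(1−A)/(4σ).
T_eq = [11.0 × 0.78 / (4 × 5.67×10⁻⁸)]^(1/4) = (3.78×10⁷)^(1/4) = 78.4 K.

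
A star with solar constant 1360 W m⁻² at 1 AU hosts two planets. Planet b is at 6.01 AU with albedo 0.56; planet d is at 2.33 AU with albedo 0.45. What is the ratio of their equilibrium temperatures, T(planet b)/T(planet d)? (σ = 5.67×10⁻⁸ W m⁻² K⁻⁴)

T_eq = [S₀(1−A)/(4σd²)]^(1/4), so T ∝ (1−A)^(1/4) / √d.
T₁ = [1360×0.44/(4×5.67×10⁻⁸×6.01²)]^(1/4) = 92.45 K.
T₂ = [1360×0.55/(4×5.67×10⁻⁸×2.33²)]^(1/4) = 157.00 K.

T₁/T₂ ≈ 0.589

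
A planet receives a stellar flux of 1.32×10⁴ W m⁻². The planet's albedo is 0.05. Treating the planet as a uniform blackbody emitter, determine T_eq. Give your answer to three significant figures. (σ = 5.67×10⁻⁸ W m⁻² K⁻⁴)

T_eq ≈ 485 K

Energy balance: absorbed = emitted ⇒ πR²·S(1−A) = 4πR²·σT_eq⁴, so T_eq⁴ = S(1−A)/(4σ).
T_eq = [1.32×10⁴ × 0.95 / (4 × 5.67×10⁻⁸)]^(1/4) = (5.53×10¹⁰)^(1/4) = 485 K.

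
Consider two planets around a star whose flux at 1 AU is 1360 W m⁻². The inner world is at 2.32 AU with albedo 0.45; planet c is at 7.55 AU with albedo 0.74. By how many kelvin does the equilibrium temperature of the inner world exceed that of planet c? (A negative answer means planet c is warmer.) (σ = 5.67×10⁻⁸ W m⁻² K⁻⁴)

T_eq = [S₀(1−A)/(4σd²)]^(1/4), so T ∝ (1−A)^(1/4) / √d.
T₁ = [1360×0.55/(4×5.67×10⁻⁸×2.32²)]^(1/4) = 157.33 K.
T₂ = [1360×0.26/(4×5.67×10⁻⁸×7.55²)]^(1/4) = 72.32 K.

ΔT ≈ 85.0 K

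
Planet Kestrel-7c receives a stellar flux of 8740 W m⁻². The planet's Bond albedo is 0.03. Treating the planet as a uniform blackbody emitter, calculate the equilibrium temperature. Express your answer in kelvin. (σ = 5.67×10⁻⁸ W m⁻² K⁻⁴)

T_eq ≈ 440 K

Energy balance: absorbed = emitted ⇒ πR²·S(1−A) = 4πR²·σT_eq⁴, so T_eq⁴ = S(1−A)/(4σ).
T_eq = [8740 × 0.97 / (4 × 5.67×10⁻⁸)]^(1/4) = (3.74×10¹⁰)^(1/4) = 440 K.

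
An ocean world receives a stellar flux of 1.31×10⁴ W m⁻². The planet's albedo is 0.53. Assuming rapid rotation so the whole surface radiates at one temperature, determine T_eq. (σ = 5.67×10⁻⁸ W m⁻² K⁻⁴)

T_eq ≈ 406 K

Energy balance: absorbed = emitted ⇒ πR²·S(1−A) = 4πR²·σT_eq⁴, so T_eq⁴ = S(1−A)/(4σ).
T_eq = [1.31×10⁴ × 0.47 / (4 × 5.67×10⁻⁸)]^(1/4) = (2.71×10¹⁰)^(1/4) = 406 K.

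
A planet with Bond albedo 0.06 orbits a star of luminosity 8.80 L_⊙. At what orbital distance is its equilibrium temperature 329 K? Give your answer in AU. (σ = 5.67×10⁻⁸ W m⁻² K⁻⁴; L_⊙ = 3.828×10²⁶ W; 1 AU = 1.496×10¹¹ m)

L = 8.80 × 3.828×10²⁶ = 3.37×10²⁷ W.
From T_eq⁴ = L(1−A)/(16πσd²): d = √[L(1−A)/(16πσT_eq⁴)].
d = √[3.37×10²⁷ × 0.94 / (16π × 5.67×10⁻⁸ × (329)⁴)] = 3.08×10¹¹ m = 2.06 AU.

d ≈ 2.06 AU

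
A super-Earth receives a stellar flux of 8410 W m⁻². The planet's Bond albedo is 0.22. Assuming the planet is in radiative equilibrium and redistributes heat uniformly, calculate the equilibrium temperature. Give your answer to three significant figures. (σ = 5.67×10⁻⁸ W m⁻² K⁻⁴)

Energy balance: absorbed = emitted ⇒ πR²·S(1−A) = 4πR²·σT_eq⁴, so T_eq⁴ = S(1−A)/(4σ).
T_eq = [8410 × 0.78 / (4 × 5.67×10⁻⁸)]^(1/4) = (2.89×10¹⁰)^(1/4) = 412 K.

T_eq ≈ 412 K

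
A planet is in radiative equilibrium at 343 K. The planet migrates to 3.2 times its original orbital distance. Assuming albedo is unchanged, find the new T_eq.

T_eq ∝ L^(1/4) · d^(−1/2).
T′ = 343 / 3.2^(1/2) = 192 K.

T_eq ≈ 192 K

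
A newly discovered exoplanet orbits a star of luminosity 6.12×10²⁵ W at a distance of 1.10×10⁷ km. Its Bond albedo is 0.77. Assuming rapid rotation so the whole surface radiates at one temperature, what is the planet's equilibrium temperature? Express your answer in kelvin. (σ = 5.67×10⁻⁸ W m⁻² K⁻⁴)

T_eq ≈ 449 K

d = 1.10×10⁷ km = 1.10×10¹⁰ m.
Flux: S = L/(4πd²) = 6.12×10²⁵/(4π×(1.10×10¹⁰)²) = 4.02×10⁴ W m⁻².
Energy balance: absorbed = emitted ⇒ πR²·S(1−A) = 4πR²·σT_eq⁴, so T_eq⁴ = S(1−A)/(4σ).
T_eq = [4.02×10⁴ × 0.23 / (4 × 5.67×10⁻⁸)]^(1/4) = (4.08×10¹⁰)^(1/4) = 449 K.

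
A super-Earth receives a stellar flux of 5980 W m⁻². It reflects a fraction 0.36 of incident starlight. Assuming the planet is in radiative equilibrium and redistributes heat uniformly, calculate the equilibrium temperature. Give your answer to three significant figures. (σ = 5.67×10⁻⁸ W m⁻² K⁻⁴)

Energy balance: absorbed = emitted ⇒ πR²·S(1−A) = 4πR²·σT_eq⁴, so T_eq⁴ = S(1−A)/(4σ).
T_eq = [5980 × 0.64 / (4 × 5.67×10⁻⁸)]^(1/4) = (1.69×10¹⁰)^(1/4) = 360 K.

T_eq ≈ 360 K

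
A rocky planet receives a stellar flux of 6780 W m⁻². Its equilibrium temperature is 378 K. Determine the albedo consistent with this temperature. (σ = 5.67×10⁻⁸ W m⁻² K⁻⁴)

From T_eq⁴ = S(1−A)/(4σ): 1−A = 4σT_eq⁴/S.
1−A = 4 × 5.67×10⁻⁸ × (378)⁴ / 6780 = 0.683.

A ≈ 0.32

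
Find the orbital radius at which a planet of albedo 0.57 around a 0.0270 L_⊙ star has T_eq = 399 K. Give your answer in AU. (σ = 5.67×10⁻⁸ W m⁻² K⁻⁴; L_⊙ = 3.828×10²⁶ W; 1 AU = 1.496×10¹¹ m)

d ≈ 0.0524 AU

L = 0.0270 × 3.828×10²⁶ = 1.03×10²⁵ W.
From T_eq⁴ = L(1−A)/(16πσd²): d = √[L(1−A)/(16πσT_eq⁴)].
d = √[1.03×10²⁵ × 0.43 / (16π × 5.67×10⁻⁸ × (399)⁴)] = 7.84×10⁹ m = 0.0524 AU.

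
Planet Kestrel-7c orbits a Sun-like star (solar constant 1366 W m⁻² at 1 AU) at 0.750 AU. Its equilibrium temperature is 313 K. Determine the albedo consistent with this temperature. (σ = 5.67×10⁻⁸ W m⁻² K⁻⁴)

Flux at 0.750 AU: S = 1366/0.750² = 2430 W m⁻².
From T_eq⁴ = S(1−A)/(4σ): 1−A = 4σT_eq⁴/S.
1−A = 4 × 5.67×10⁻⁸ × (313)⁴ / 2430 = 0.896.

A ≈ 0.10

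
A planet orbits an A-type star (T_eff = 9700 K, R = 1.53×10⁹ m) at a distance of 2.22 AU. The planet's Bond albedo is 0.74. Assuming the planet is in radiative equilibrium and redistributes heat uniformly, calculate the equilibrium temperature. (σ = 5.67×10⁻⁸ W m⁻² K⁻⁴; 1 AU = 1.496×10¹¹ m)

d = 2.22 AU = 3.32×10¹¹ m.
L = 4πR_⋆²σT_⋆⁴ = 4π(1.53×10⁹)² × 5.67×10⁻⁸ × (9700)⁴ = 1.48×10²⁸ W.
S = L/(4πd²) = 1.07×10⁴ W m⁻².
Energy balance: absorbed = emitted ⇒ πR²·S(1−A) = 4πR²·σT_eq⁴, so T_eq⁴ = S(1−A)/(4σ).
T_eq = [1.07×10⁴ × 0.26 / (4 × 5.67×10⁻⁸)]^(1/4) = (1.22×10¹⁰)^(1/4) = 332 K.

T_eq ≈ 332 K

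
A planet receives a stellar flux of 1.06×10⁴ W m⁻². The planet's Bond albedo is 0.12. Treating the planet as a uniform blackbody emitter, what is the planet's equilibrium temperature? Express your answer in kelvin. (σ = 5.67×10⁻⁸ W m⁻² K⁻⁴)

Energy balance: absorbed = emitted ⇒ πR²·S(1−A) = 4πR²·σT_eq⁴, so T_eq⁴ = S(1−A)/(4σ).
T_eq = [1.06×10⁴ × 0.88 / (4 × 5.67×10⁻⁸)]^(1/4) = (4.11×10¹⁰)^(1/4) = 450 K.

T_eq ≈ 450 K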